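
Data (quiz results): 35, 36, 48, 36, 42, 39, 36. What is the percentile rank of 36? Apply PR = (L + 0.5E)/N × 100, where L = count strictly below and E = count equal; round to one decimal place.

N = 7.
Strictly below 36: 1. Equal to 36: 3.
PR = (1 + 0.5·3)/7 × 100 = 35.7

35.7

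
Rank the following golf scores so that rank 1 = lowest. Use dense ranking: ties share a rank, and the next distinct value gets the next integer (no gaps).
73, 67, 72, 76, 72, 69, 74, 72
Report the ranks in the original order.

4, 1, 3, 6, 3, 2, 5, 3

Sorted (ascending): 67, 69, 72, 72, 72, 73, 74, 76
The 3 values of 72 share dense rank 3.
Remaining distinct values take the next consecutive integers.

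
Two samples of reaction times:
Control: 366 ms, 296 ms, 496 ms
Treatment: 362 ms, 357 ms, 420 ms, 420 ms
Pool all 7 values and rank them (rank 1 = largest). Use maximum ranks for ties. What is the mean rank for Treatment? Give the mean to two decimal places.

4.25

Sorted (descending): 496, 420, 420, 366, 362, 357, 296
The 2 values of 420 occupy positions 2–3 → each gets rank 3.
Treatment values → pooled ranks: 362→5, 357→6, 420→3, 420→3
Mean rank = (5 + 6 + 3 + 3) / 4 = 4.25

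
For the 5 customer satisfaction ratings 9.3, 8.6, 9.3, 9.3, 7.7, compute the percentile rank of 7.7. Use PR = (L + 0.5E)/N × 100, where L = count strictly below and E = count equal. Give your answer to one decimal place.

N = 5.
Strictly below 7.7: 0. Equal to 7.7: 1.
PR = (0 + 0.5·1)/5 × 100 = 10.0

10.0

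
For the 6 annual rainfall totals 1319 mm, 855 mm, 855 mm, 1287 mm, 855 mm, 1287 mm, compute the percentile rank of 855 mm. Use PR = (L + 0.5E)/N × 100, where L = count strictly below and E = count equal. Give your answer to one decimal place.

N = 6.
Strictly below 855: 0. Equal to 855: 3.
PR = (0 + 0.5·3)/6 × 100 = 25.0

25.0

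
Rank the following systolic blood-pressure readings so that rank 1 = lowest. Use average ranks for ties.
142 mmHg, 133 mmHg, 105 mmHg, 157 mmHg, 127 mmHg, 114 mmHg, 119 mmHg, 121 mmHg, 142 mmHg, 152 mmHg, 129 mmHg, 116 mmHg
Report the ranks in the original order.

9.5, 8, 1, 12, 6, 2, 4, 5, 9.5, 11, 7, 3

Sorted (ascending): 105, 114, 116, 119, 121, 127, 129, 133, 142, 142, 152, 157
The 2 values of 142 occupy positions 9–10 → average rank (9+10)/2 = 9.5.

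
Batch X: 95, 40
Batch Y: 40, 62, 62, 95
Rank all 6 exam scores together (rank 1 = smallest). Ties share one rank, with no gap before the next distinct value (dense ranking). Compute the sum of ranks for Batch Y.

Sorted (ascending): 40, 40, 62, 62, 95, 95
The 2 values of 40 share dense rank 1.
The 2 values of 62 share dense rank 2.
The 2 values of 95 share dense rank 3.
Batch Y values → pooled ranks: 40→1, 62→2, 62→2, 95→3
Rank sum = 1 + 2 + 2 + 3 = 8

8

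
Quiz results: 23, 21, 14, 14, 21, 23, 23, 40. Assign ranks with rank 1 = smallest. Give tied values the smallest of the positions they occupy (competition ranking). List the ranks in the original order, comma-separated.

Sorted (ascending): 14, 14, 21, 21, 23, 23, 23, 40
The 2 values of 14 occupy positions 1–2 → each gets rank 1.
The 2 values of 21 occupy positions 3–4 → each gets rank 3.
The 3 values of 23 occupy positions 5–7 → each gets rank 5.

5, 3, 1, 1, 3, 5, 5, 8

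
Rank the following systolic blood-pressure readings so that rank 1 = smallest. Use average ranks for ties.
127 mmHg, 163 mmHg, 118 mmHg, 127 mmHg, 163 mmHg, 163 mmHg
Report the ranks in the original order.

2.5, 5, 1, 2.5, 5, 5

Sorted (ascending): 118, 127, 127, 163, 163, 163
The 2 values of 127 occupy positions 2–3 → average rank (2+3)/2 = 2.5.
The 3 values of 163 occupy positions 4–6 → average rank 5.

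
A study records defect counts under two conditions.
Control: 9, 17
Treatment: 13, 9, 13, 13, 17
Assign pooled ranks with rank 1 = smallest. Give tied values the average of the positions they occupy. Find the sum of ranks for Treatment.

Sorted (ascending): 9, 9, 13, 13, 13, 17, 17
The 2 values of 9 occupy positions 1–2 → average rank (1+2)/2 = 1.5.
The 3 values of 13 occupy positions 3–5 → average rank 4.
The 2 values of 17 occupy positions 6–7 → average rank (6+7)/2 = 6.5.
Treatment values → pooled ranks: 13→4, 9→1.5, 13→4, 13→4, 17→6.5
Rank sum = 4 + 1.5 + 4 + 4 + 6.5 = 20

20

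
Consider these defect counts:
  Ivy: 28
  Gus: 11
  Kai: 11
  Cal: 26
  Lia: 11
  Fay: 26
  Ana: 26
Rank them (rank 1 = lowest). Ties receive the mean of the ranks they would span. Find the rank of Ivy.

7

Sorted (ascending): 11, 11, 11, 26, 26, 26, 28
The 3 values of 11 occupy positions 1–3 → average rank 2.
The 3 values of 26 occupy positions 4–6 → average rank 5.
Ivy has value 28 → rank 7.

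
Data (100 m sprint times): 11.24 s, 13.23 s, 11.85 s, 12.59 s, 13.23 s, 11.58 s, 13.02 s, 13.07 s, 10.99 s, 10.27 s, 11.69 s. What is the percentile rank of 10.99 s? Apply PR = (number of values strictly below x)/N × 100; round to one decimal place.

9.1

N = 11.
Strictly below 10.99: 1. Equal to 10.99: 1.
PR = 1/11 × 100 = 9.1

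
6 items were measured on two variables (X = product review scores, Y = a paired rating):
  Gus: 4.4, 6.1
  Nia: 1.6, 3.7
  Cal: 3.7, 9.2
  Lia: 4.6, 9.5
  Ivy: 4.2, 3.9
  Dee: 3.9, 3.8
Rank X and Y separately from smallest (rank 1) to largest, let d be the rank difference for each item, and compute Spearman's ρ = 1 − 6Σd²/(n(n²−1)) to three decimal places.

Ranks of variable 1: 5, 1, 2, 6, 4, 3
Ranks of variable 2: 4, 1, 5, 6, 3, 2
d = r₁ − r₂: 1, 0, -3, 0, 1, 1
d²: 1, 0, 9, 0, 1, 1; Σd² = 12
ρ = 1 − 6·12/(6·35) = 1 − 72/210 = 0.657

0.657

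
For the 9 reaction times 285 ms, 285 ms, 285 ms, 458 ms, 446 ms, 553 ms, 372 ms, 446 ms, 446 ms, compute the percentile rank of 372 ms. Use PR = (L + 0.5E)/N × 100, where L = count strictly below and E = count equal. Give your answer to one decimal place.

38.9

N = 9.
Strictly below 372: 3. Equal to 372: 1.
PR = (3 + 0.5·1)/9 × 100 = 38.9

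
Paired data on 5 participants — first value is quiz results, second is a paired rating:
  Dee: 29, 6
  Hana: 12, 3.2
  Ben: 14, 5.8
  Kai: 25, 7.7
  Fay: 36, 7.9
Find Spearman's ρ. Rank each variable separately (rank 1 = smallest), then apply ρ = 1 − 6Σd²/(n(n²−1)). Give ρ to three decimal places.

0.900

Ranks of variable 1: 4, 1, 2, 3, 5
Ranks of variable 2: 3, 1, 2, 4, 5
d = r₁ − r₂: 1, 0, 0, -1, 0
d²: 1, 0, 0, 1, 0; Σd² = 2
ρ = 1 − 6·2/(5·24) = 1 − 12/120 = 0.900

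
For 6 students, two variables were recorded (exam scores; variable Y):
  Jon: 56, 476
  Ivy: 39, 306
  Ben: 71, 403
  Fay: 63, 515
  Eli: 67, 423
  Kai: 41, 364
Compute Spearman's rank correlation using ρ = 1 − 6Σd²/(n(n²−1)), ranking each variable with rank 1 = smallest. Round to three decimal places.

0.486

Ranks of variable 1: 3, 1, 6, 4, 5, 2
Ranks of variable 2: 5, 1, 3, 6, 4, 2
d = r₁ − r₂: -2, 0, 3, -2, 1, 0
d²: 4, 0, 9, 4, 1, 0; Σd² = 18
ρ = 1 − 6·18/(6·35) = 1 − 108/210 = 0.486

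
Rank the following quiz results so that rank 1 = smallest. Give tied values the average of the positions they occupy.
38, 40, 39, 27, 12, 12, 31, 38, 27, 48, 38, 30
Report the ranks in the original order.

8, 11, 10, 3.5, 1.5, 1.5, 6, 8, 3.5, 12, 8, 5

Sorted (ascending): 12, 12, 27, 27, 30, 31, 38, 38, 38, 39, 40, 48
The 2 values of 12 occupy positions 1–2 → average rank (1+2)/2 = 1.5.
The 2 values of 27 occupy positions 3–4 → average rank (3+4)/2 = 3.5.
The 3 values of 38 occupy positions 7–9 → average rank 8.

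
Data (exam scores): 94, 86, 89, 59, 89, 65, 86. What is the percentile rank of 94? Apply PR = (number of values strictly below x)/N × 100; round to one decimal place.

N = 7.
Strictly below 94: 6. Equal to 94: 1.
PR = 6/7 × 100 = 85.7

85.7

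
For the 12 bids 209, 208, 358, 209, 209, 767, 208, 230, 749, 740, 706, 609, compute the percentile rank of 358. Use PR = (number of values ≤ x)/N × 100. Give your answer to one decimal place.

58.3

N = 12.
Strictly below 358: 6. Equal to 358: 1.
PR = 7/12 × 100 = 58.3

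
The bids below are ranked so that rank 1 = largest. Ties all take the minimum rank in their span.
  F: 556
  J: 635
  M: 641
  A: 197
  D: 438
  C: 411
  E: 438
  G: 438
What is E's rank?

Sorted (descending): 641, 635, 556, 438, 438, 438, 411, 197
The 3 values of 438 occupy positions 4–6 → each gets rank 4.
E has value 438 → rank 4.

4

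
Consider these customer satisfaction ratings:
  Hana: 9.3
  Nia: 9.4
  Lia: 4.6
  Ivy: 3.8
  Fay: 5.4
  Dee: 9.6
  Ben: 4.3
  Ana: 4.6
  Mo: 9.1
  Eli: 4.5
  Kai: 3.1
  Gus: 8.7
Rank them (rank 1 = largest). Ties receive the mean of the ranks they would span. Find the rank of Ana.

7.5

Sorted (descending): 9.6, 9.4, 9.3, 9.1, 8.7, 5.4, 4.6, 4.6, 4.5, 4.3, 3.8, 3.1
The 2 values of 4.6 occupy positions 7–8 → average rank (7+8)/2 = 7.5.
Ana has value 4.6 → rank 7.5.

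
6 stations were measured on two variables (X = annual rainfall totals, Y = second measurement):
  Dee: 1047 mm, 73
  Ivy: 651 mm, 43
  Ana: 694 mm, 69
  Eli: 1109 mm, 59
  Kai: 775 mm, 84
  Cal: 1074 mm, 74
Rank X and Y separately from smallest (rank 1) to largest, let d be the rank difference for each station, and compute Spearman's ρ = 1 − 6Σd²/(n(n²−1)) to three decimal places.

Ranks of variable 1: 4, 1, 2, 6, 3, 5
Ranks of variable 2: 4, 1, 3, 2, 6, 5
d = r₁ − r₂: 0, 0, -1, 4, -3, 0
d²: 0, 0, 1, 16, 9, 0; Σd² = 26
ρ = 1 − 6·26/(6·35) = 1 − 156/210 = 0.257

0.257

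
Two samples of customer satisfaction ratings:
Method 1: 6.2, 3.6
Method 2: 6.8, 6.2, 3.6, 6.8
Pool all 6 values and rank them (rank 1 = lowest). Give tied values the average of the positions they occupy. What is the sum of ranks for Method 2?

16

Sorted (ascending): 3.6, 3.6, 6.2, 6.2, 6.8, 6.8
The 2 values of 3.6 occupy positions 1–2 → average rank (1+2)/2 = 1.5.
The 2 values of 6.2 occupy positions 3–4 → average rank (3+4)/2 = 3.5.
The 2 values of 6.8 occupy positions 5–6 → average rank (5+6)/2 = 5.5.
Method 2 values → pooled ranks: 6.8→5.5, 6.2→3.5, 3.6→1.5, 6.8→5.5
Rank sum = 5.5 + 3.5 + 1.5 + 5.5 = 16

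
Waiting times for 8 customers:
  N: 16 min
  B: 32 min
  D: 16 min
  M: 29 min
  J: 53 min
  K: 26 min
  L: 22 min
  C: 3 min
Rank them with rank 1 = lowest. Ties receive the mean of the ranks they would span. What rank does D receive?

2.5

Sorted (ascending): 3, 16, 16, 22, 26, 29, 32, 53
The 2 values of 16 occupy positions 2–3 → average rank (2+3)/2 = 2.5.
D has value 16 min → rank 2.5.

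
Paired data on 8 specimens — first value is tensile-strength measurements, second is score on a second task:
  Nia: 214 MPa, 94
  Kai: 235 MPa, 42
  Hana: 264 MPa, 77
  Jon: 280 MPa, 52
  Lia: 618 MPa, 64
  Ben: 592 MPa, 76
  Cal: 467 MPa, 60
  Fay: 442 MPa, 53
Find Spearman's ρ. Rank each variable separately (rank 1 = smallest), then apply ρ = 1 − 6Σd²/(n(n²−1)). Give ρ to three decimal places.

-0.048

Ranks of variable 1: 1, 2, 3, 4, 8, 7, 6, 5
Ranks of variable 2: 8, 1, 7, 2, 5, 6, 4, 3
d = r₁ − r₂: -7, 1, -4, 2, 3, 1, 2, 2
d²: 49, 1, 16, 4, 9, 1, 4, 4; Σd² = 88
ρ = 1 − 6·88/(8·63) = 1 − 528/504 = -0.048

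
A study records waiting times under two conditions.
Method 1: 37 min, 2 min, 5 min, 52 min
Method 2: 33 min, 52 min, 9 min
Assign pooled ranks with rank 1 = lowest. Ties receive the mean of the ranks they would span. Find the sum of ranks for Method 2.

13.5

Sorted (ascending): 2, 5, 9, 33, 37, 52, 52
The 2 values of 52 occupy positions 6–7 → average rank (6+7)/2 = 6.5.
Method 2 values → pooled ranks: 33→4, 52→6.5, 9→3
Rank sum = 4 + 6.5 + 3 = 13.5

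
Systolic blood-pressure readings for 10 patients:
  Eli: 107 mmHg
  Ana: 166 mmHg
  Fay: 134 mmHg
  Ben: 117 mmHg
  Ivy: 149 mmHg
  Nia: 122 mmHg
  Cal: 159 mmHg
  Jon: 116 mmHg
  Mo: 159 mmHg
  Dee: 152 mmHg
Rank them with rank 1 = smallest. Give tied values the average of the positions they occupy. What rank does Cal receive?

8.5

Sorted (ascending): 107, 116, 117, 122, 134, 149, 152, 159, 159, 166
The 2 values of 159 occupy positions 8–9 → average rank (8+9)/2 = 8.5.
Cal has value 159 mmHg → rank 8.5.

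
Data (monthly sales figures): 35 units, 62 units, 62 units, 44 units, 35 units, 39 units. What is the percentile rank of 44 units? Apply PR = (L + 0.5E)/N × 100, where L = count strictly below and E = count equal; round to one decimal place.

58.3

N = 6.
Strictly below 44: 3. Equal to 44: 1.
PR = (3 + 0.5·1)/6 × 100 = 58.3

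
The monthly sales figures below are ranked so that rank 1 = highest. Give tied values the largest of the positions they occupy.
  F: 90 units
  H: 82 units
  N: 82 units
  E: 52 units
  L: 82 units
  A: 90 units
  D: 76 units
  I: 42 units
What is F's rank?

Sorted (descending): 90, 90, 82, 82, 82, 76, 52, 42
The 2 values of 90 occupy positions 1–2 → each gets rank 2.
The 3 values of 82 occupy positions 3–5 → each gets rank 5.
F has value 90 units → rank 2.

2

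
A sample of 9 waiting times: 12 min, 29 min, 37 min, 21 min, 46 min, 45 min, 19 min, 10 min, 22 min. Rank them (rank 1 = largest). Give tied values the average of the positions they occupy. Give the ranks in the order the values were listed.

8, 4, 3, 6, 1, 2, 7, 9, 5

Sorted (descending): 46, 45, 37, 29, 22, 21, 19, 12, 10
No ties — each value takes its position as its rank.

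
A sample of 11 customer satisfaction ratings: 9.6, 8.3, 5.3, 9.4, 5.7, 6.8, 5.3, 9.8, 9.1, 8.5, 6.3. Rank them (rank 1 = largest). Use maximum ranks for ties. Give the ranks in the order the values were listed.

Sorted (descending): 9.8, 9.6, 9.4, 9.1, 8.5, 8.3, 6.8, 6.3, 5.7, 5.3, 5.3
The 2 values of 5.3 occupy positions 10–11 → each gets rank 11.

2, 6, 11, 3, 9, 7, 11, 1, 4, 5, 8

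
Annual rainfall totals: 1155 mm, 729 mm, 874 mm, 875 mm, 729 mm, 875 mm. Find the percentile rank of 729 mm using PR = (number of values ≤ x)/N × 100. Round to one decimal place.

33.3

N = 6.
Strictly below 729: 0. Equal to 729: 2.
PR = 2/6 × 100 = 33.3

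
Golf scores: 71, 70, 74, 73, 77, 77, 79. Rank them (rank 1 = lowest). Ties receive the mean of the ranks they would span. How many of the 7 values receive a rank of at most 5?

Sorted (ascending): 70, 71, 73, 74, 77, 77, 79
The 2 values of 77 occupy positions 5–6 → average rank (5+6)/2 = 5.5.
Ranks ≤ 5: {1, 2, 3, 4} → 4 values.

4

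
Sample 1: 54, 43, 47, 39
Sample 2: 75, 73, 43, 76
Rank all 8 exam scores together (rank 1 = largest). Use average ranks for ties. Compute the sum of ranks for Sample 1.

Sorted (descending): 76, 75, 73, 54, 47, 43, 43, 39
The 2 values of 43 occupy positions 6–7 → average rank (6+7)/2 = 6.5.
Sample 1 values → pooled ranks: 54→4, 43→6.5, 47→5, 39→8
Rank sum = 4 + 6.5 + 5 + 8 = 23.5

23.5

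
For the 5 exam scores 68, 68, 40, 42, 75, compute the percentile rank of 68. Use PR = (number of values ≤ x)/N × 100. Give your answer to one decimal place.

80.0

N = 5.
Strictly below 68: 2. Equal to 68: 2.
PR = 4/5 × 100 = 80.0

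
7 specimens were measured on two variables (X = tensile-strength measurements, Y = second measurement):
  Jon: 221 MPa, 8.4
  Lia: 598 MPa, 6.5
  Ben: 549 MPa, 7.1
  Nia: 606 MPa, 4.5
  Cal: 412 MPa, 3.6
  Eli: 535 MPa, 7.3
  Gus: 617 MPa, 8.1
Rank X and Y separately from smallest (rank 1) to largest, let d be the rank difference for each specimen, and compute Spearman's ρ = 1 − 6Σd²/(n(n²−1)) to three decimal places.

Ranks of variable 1: 1, 5, 4, 6, 2, 3, 7
Ranks of variable 2: 7, 3, 4, 2, 1, 5, 6
d = r₁ − r₂: -6, 2, 0, 4, 1, -2, 1
d²: 36, 4, 0, 16, 1, 4, 1; Σd² = 62
ρ = 1 − 6·62/(7·48) = 1 − 372/336 = -0.107

-0.107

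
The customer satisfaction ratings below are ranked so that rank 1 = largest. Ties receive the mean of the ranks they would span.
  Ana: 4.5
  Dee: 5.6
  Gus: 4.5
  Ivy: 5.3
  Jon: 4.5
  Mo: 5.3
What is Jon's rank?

Sorted (descending): 5.6, 5.3, 5.3, 4.5, 4.5, 4.5
The 2 values of 5.3 occupy positions 2–3 → average rank (2+3)/2 = 2.5.
The 3 values of 4.5 occupy positions 4–6 → average rank 5.
Jon has value 4.5 → rank 5.

5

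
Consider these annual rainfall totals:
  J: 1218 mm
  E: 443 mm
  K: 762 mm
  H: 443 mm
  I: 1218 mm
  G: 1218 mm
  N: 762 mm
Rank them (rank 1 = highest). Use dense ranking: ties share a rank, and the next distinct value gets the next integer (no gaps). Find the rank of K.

Sorted (descending): 1218, 1218, 1218, 762, 762, 443, 443
The 3 values of 1218 share dense rank 1.
The 2 values of 762 share dense rank 2.
The 2 values of 443 share dense rank 3.
K has value 762 mm → rank 2.

2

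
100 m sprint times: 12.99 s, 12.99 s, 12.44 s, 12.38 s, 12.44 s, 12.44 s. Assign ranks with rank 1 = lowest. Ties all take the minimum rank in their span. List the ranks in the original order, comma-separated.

Sorted (ascending): 12.38, 12.44, 12.44, 12.44, 12.99, 12.99
The 3 values of 12.44 occupy positions 2–4 → each gets rank 2.
The 2 values of 12.99 occupy positions 5–6 → each gets rank 5.

5, 5, 2, 1, 2, 2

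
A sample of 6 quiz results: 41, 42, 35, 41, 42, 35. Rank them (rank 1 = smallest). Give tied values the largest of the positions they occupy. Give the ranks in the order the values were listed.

4, 6, 2, 4, 6, 2

Sorted (ascending): 35, 35, 41, 41, 42, 42
The 2 values of 35 occupy positions 1–2 → each gets rank 2.
The 2 values of 41 occupy positions 3–4 → each gets rank 4.
The 2 values of 42 occupy positions 5–6 → each gets rank 6.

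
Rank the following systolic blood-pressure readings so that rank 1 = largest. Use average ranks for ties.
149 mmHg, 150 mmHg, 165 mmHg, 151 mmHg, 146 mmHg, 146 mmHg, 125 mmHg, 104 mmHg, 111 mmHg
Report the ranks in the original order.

Sorted (descending): 165, 151, 150, 149, 146, 146, 125, 111, 104
The 2 values of 146 occupy positions 5–6 → average rank (5+6)/2 = 5.5.

4, 3, 1, 2, 5.5, 5.5, 7, 9, 8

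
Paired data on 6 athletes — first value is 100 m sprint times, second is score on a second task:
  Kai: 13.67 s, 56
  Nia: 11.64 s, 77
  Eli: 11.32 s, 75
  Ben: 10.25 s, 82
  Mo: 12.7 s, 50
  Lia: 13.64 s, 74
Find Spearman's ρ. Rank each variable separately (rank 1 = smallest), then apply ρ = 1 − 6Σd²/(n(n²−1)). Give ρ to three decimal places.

-0.771

Ranks of variable 1: 6, 3, 2, 1, 4, 5
Ranks of variable 2: 2, 5, 4, 6, 1, 3
d = r₁ − r₂: 4, -2, -2, -5, 3, 2
d²: 16, 4, 4, 25, 9, 4; Σd² = 62
ρ = 1 − 6·62/(6·35) = 1 − 372/210 = -0.771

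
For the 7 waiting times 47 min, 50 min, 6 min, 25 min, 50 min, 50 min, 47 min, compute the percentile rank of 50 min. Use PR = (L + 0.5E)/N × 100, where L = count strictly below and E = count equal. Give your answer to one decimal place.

N = 7.
Strictly below 50: 4. Equal to 50: 3.
PR = (4 + 0.5·3)/7 × 100 = 78.6

78.6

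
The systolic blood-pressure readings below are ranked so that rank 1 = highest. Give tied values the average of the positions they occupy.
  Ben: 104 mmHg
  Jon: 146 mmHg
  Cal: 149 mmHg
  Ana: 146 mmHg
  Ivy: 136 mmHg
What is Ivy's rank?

Sorted (descending): 149, 146, 146, 136, 104
The 2 values of 146 occupy positions 2–3 → average rank (2+3)/2 = 2.5.
Ivy has value 136 mmHg → rank 4.

4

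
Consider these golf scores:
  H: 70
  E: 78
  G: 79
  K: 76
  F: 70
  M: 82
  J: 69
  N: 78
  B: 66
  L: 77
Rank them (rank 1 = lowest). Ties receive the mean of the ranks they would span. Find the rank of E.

7.5

Sorted (ascending): 66, 69, 70, 70, 76, 77, 78, 78, 79, 82
The 2 values of 70 occupy positions 3–4 → average rank (3+4)/2 = 3.5.
The 2 values of 78 occupy positions 7–8 → average rank (7+8)/2 = 7.5.
E has value 78 → rank 7.5.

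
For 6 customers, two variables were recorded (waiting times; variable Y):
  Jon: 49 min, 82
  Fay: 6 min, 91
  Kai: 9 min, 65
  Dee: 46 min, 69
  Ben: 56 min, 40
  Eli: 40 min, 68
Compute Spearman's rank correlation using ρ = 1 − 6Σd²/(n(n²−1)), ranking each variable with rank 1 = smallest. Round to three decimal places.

Ranks of variable 1: 5, 1, 2, 4, 6, 3
Ranks of variable 2: 5, 6, 2, 4, 1, 3
d = r₁ − r₂: 0, -5, 0, 0, 5, 0
d²: 0, 25, 0, 0, 25, 0; Σd² = 50
ρ = 1 − 6·50/(6·35) = 1 − 300/210 = -0.429

-0.429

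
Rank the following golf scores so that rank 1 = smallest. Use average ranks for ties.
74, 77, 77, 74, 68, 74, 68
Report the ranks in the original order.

4, 6.5, 6.5, 4, 1.5, 4, 1.5

Sorted (ascending): 68, 68, 74, 74, 74, 77, 77
The 2 values of 68 occupy positions 1–2 → average rank (1+2)/2 = 1.5.
The 3 values of 74 occupy positions 3–5 → average rank 4.
The 2 values of 77 occupy positions 6–7 → average rank (6+7)/2 = 6.5.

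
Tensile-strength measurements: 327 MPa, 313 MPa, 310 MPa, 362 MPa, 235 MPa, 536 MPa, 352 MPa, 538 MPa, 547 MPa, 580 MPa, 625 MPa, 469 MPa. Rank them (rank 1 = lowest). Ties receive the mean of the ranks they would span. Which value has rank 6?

362

Sorted (ascending): 235, 310, 313, 327, 352, 362, 469, 536, 538, 547, 580, 625
No ties — each value takes its position as its rank.
Rank 6 → value 362.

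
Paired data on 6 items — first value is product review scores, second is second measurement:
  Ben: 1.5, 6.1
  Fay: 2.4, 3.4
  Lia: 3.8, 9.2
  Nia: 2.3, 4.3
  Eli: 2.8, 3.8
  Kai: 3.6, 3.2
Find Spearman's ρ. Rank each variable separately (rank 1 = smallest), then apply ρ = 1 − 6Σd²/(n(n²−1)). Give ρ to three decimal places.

Ranks of variable 1: 1, 3, 6, 2, 4, 5
Ranks of variable 2: 5, 2, 6, 4, 3, 1
d = r₁ − r₂: -4, 1, 0, -2, 1, 4
d²: 16, 1, 0, 4, 1, 16; Σd² = 38
ρ = 1 − 6·38/(6·35) = 1 − 228/210 = -0.086

-0.086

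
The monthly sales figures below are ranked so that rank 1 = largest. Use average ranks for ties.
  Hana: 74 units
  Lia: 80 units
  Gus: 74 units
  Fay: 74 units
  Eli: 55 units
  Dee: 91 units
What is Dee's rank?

1

Sorted (descending): 91, 80, 74, 74, 74, 55
The 3 values of 74 occupy positions 3–5 → average rank 4.
Dee has value 91 units → rank 1.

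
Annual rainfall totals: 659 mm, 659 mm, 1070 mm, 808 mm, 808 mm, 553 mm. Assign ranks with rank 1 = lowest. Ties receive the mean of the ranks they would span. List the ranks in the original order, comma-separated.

Sorted (ascending): 553, 659, 659, 808, 808, 1070
The 2 values of 659 occupy positions 2–3 → average rank (2+3)/2 = 2.5.
The 2 values of 808 occupy positions 4–5 → average rank (4+5)/2 = 4.5.

2.5, 2.5, 6, 4.5, 4.5, 1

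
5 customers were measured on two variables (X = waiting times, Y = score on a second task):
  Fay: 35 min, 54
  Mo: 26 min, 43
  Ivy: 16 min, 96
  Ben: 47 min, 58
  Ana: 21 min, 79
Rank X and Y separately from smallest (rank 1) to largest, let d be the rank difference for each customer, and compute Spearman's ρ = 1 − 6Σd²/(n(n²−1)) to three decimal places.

Ranks of variable 1: 4, 3, 1, 5, 2
Ranks of variable 2: 2, 1, 5, 3, 4
d = r₁ − r₂: 2, 2, -4, 2, -2
d²: 4, 4, 16, 4, 4; Σd² = 32
ρ = 1 − 6·32/(5·24) = 1 − 192/120 = -0.600

-0.600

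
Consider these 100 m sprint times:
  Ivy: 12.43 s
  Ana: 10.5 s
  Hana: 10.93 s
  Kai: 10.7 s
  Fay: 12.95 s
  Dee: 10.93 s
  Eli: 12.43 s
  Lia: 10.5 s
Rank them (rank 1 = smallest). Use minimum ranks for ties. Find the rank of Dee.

4

Sorted (ascending): 10.5, 10.5, 10.7, 10.93, 10.93, 12.43, 12.43, 12.95
The 2 values of 10.5 occupy positions 1–2 → each gets rank 1.
The 2 values of 10.93 occupy positions 4–5 → each gets rank 4.
The 2 values of 12.43 occupy positions 6–7 → each gets rank 6.
Dee has value 10.93 s → rank 4.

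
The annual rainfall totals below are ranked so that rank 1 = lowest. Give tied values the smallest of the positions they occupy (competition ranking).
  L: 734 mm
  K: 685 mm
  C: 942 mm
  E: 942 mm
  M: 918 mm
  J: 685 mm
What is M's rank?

Sorted (ascending): 685, 685, 734, 918, 942, 942
The 2 values of 685 occupy positions 1–2 → each gets rank 1.
The 2 values of 942 occupy positions 5–6 → each gets rank 5.
M has value 918 mm → rank 4.

4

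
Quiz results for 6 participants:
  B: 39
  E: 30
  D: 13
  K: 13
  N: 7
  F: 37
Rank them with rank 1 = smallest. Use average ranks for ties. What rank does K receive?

2.5

Sorted (ascending): 7, 13, 13, 30, 37, 39
The 2 values of 13 occupy positions 2–3 → average rank (2+3)/2 = 2.5.
K has value 13 → rank 2.5.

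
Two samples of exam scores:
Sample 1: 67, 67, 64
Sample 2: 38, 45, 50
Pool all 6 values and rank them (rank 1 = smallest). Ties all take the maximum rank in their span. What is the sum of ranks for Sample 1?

16

Sorted (ascending): 38, 45, 50, 64, 67, 67
The 2 values of 67 occupy positions 5–6 → each gets rank 6.
Sample 1 values → pooled ranks: 67→6, 67→6, 64→4
Rank sum = 6 + 6 + 4 = 16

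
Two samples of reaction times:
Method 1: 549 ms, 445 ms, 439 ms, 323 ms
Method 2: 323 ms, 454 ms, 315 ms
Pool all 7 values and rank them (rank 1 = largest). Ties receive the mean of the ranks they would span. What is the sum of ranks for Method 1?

13.5

Sorted (descending): 549, 454, 445, 439, 323, 323, 315
The 2 values of 323 occupy positions 5–6 → average rank (5+6)/2 = 5.5.
Method 1 values → pooled ranks: 549→1, 445→3, 439→4, 323→5.5
Rank sum = 1 + 3 + 4 + 5.5 = 13.5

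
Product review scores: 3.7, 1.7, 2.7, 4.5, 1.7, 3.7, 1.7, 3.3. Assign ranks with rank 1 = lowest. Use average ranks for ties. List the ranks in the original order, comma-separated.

Sorted (ascending): 1.7, 1.7, 1.7, 2.7, 3.3, 3.7, 3.7, 4.5
The 3 values of 1.7 occupy positions 1–3 → average rank 2.
The 2 values of 3.7 occupy positions 6–7 → average rank (6+7)/2 = 6.5.

6.5, 2, 4, 8, 2, 6.5, 2, 5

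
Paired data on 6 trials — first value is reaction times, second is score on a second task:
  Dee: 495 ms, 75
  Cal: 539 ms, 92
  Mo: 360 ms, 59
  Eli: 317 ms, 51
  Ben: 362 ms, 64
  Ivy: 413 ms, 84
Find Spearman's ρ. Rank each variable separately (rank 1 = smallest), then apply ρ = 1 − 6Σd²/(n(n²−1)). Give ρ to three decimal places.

0.943

Ranks of variable 1: 5, 6, 2, 1, 3, 4
Ranks of variable 2: 4, 6, 2, 1, 3, 5
d = r₁ − r₂: 1, 0, 0, 0, 0, -1
d²: 1, 0, 0, 0, 0, 1; Σd² = 2
ρ = 1 − 6·2/(6·35) = 1 − 12/210 = 0.943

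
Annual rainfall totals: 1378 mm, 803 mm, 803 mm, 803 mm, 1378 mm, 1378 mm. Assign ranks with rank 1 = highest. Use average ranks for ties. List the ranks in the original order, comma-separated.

Sorted (descending): 1378, 1378, 1378, 803, 803, 803
The 3 values of 1378 occupy positions 1–3 → average rank 2.
The 3 values of 803 occupy positions 4–6 → average rank 5.

2, 5, 5, 5, 2, 2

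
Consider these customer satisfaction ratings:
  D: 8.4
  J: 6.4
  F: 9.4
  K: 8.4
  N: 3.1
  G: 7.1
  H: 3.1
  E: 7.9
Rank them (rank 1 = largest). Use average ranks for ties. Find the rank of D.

2.5

Sorted (descending): 9.4, 8.4, 8.4, 7.9, 7.1, 6.4, 3.1, 3.1
The 2 values of 8.4 occupy positions 2–3 → average rank (2+3)/2 = 2.5.
The 2 values of 3.1 occupy positions 7–8 → average rank (7+8)/2 = 7.5.
D has value 8.4 → rank 2.5.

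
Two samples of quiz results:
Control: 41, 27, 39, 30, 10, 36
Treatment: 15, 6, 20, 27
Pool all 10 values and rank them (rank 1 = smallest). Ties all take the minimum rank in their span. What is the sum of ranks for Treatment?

Sorted (ascending): 6, 10, 15, 20, 27, 27, 30, 36, 39, 41
The 2 values of 27 occupy positions 5–6 → each gets rank 5.
Treatment values → pooled ranks: 15→3, 6→1, 20→4, 27→5
Rank sum = 3 + 1 + 4 + 5 = 13

13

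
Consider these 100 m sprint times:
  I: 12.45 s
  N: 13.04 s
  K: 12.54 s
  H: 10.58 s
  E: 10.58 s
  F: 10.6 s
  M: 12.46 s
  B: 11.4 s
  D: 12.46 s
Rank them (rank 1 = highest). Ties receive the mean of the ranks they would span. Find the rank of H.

8.5

Sorted (descending): 13.04, 12.54, 12.46, 12.46, 12.45, 11.4, 10.6, 10.58, 10.58
The 2 values of 12.46 occupy positions 3–4 → average rank (3+4)/2 = 3.5.
The 2 values of 10.58 occupy positions 8–9 → average rank (8+9)/2 = 8.5.
H has value 10.58 s → rank 8.5.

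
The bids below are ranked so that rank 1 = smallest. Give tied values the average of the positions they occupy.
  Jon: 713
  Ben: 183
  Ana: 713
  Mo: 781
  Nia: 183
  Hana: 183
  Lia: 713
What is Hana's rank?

2

Sorted (ascending): 183, 183, 183, 713, 713, 713, 781
The 3 values of 183 occupy positions 1–3 → average rank 2.
The 3 values of 713 occupy positions 4–6 → average rank 5.
Hana has value 183 → rank 2.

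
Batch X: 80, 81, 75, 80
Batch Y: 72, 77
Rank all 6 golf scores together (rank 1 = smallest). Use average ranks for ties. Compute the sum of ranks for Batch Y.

4

Sorted (ascending): 72, 75, 77, 80, 80, 81
The 2 values of 80 occupy positions 4–5 → average rank (4+5)/2 = 4.5.
Batch Y values → pooled ranks: 72→1, 77→3
Rank sum = 1 + 3 = 4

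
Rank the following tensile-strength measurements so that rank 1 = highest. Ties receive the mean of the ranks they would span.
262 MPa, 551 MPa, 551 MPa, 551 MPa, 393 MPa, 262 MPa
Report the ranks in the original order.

5.5, 2, 2, 2, 4, 5.5

Sorted (descending): 551, 551, 551, 393, 262, 262
The 3 values of 551 occupy positions 1–3 → average rank 2.
The 2 values of 262 occupy positions 5–6 → average rank (5+6)/2 = 5.5.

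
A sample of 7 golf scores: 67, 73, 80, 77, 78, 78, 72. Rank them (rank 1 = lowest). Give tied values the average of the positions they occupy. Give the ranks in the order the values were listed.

1, 3, 7, 4, 5.5, 5.5, 2

Sorted (ascending): 67, 72, 73, 77, 78, 78, 80
The 2 values of 78 occupy positions 5–6 → average rank (5+6)/2 = 5.5.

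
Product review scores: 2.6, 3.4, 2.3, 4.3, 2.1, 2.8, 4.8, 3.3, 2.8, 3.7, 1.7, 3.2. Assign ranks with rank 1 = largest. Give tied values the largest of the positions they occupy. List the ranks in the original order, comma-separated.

Sorted (descending): 4.8, 4.3, 3.7, 3.4, 3.3, 3.2, 2.8, 2.8, 2.6, 2.3, 2.1, 1.7
The 2 values of 2.8 occupy positions 7–8 → each gets rank 8.

9, 4, 10, 2, 11, 8, 1, 5, 8, 3, 12, 6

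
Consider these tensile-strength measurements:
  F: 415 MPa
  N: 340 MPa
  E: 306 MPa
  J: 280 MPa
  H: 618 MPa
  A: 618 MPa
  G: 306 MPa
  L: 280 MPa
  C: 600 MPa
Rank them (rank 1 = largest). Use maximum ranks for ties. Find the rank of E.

7

Sorted (descending): 618, 618, 600, 415, 340, 306, 306, 280, 280
The 2 values of 618 occupy positions 1–2 → each gets rank 2.
The 2 values of 306 occupy positions 6–7 → each gets rank 7.
The 2 values of 280 occupy positions 8–9 → each gets rank 9.
E has value 306 MPa → rank 7.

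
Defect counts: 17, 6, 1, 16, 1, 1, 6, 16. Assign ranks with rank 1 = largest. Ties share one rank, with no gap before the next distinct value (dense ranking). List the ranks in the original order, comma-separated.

1, 3, 4, 2, 4, 4, 3, 2

Sorted (descending): 17, 16, 16, 6, 6, 1, 1, 1
The 2 values of 16 share dense rank 2.
The 2 values of 6 share dense rank 3.
The 3 values of 1 share dense rank 4.
Remaining distinct values take the next consecutive integers.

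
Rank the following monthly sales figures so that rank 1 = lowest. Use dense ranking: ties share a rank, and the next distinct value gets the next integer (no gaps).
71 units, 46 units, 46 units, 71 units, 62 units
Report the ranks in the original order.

Sorted (ascending): 46, 46, 62, 71, 71
The 2 values of 46 share dense rank 1.
The 2 values of 71 share dense rank 3.
Remaining distinct values take the next consecutive integers.

3, 1, 1, 3, 2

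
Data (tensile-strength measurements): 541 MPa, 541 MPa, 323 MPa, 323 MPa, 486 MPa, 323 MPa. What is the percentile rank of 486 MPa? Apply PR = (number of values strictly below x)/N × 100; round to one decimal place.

N = 6.
Strictly below 486: 3. Equal to 486: 1.
PR = 3/6 × 100 = 50.0

50.0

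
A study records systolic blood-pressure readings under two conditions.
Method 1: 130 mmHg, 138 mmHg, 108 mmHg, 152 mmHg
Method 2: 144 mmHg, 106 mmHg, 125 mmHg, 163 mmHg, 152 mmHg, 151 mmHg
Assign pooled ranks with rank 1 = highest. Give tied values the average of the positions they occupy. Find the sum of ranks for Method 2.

Sorted (descending): 163, 152, 152, 151, 144, 138, 130, 125, 108, 106
The 2 values of 152 occupy positions 2–3 → average rank (2+3)/2 = 2.5.
Method 2 values → pooled ranks: 144→5, 106→10, 125→8, 163→1, 152→2.5, 151→4
Rank sum = 5 + 10 + 8 + 1 + 2.5 + 4 = 30.5

30.5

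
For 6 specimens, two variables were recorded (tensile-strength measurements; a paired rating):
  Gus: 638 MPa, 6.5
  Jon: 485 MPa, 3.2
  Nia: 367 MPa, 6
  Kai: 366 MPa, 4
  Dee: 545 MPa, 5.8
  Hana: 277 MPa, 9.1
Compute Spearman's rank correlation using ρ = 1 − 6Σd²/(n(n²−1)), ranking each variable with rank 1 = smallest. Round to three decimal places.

Ranks of variable 1: 6, 4, 3, 2, 5, 1
Ranks of variable 2: 5, 1, 4, 2, 3, 6
d = r₁ − r₂: 1, 3, -1, 0, 2, -5
d²: 1, 9, 1, 0, 4, 25; Σd² = 40
ρ = 1 − 6·40/(6·35) = 1 − 240/210 = -0.143

-0.143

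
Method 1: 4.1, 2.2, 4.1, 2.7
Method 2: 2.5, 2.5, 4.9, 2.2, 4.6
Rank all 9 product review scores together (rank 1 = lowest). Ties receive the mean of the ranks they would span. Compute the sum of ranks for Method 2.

Sorted (ascending): 2.2, 2.2, 2.5, 2.5, 2.7, 4.1, 4.1, 4.6, 4.9
The 2 values of 2.2 occupy positions 1–2 → average rank (1+2)/2 = 1.5.
The 2 values of 2.5 occupy positions 3–4 → average rank (3+4)/2 = 3.5.
The 2 values of 4.1 occupy positions 6–7 → average rank (6+7)/2 = 6.5.
Method 2 values → pooled ranks: 2.5→3.5, 2.5→3.5, 4.9→9, 2.2→1.5, 4.6→8
Rank sum = 3.5 + 3.5 + 9 + 1.5 + 8 = 25.5

25.5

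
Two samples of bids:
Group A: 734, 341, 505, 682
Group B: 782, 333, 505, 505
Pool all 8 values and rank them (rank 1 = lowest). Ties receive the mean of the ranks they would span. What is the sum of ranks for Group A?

19

Sorted (ascending): 333, 341, 505, 505, 505, 682, 734, 782
The 3 values of 505 occupy positions 3–5 → average rank 4.
Group A values → pooled ranks: 734→7, 341→2, 505→4, 682→6
Rank sum = 7 + 2 + 4 + 6 = 19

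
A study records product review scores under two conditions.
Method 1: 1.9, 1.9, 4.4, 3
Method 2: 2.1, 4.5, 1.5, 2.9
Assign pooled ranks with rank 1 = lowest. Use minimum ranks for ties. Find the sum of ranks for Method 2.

Sorted (ascending): 1.5, 1.9, 1.9, 2.1, 2.9, 3, 4.4, 4.5
The 2 values of 1.9 occupy positions 2–3 → each gets rank 2.
Method 2 values → pooled ranks: 2.1→4, 4.5→8, 1.5→1, 2.9→5
Rank sum = 4 + 8 + 1 + 5 = 18

18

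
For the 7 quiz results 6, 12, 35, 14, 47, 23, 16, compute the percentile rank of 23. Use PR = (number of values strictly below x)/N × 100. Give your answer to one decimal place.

57.1

N = 7.
Strictly below 23: 4. Equal to 23: 1.
PR = 4/7 × 100 = 57.1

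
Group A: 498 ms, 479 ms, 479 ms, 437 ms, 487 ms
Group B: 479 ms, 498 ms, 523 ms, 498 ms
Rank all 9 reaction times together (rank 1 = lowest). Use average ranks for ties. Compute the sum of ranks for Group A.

Sorted (ascending): 437, 479, 479, 479, 487, 498, 498, 498, 523
The 3 values of 479 occupy positions 2–4 → average rank 3.
The 3 values of 498 occupy positions 6–8 → average rank 7.
Group A values → pooled ranks: 498→7, 479→3, 479→3, 437→1, 487→5
Rank sum = 7 + 3 + 3 + 1 + 5 = 19

19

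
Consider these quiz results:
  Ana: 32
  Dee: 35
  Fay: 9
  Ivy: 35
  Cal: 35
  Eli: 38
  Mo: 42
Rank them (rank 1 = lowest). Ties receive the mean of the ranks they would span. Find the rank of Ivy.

Sorted (ascending): 9, 32, 35, 35, 35, 38, 42
The 3 values of 35 occupy positions 3–5 → average rank 4.
Ivy has value 35 → rank 4.

4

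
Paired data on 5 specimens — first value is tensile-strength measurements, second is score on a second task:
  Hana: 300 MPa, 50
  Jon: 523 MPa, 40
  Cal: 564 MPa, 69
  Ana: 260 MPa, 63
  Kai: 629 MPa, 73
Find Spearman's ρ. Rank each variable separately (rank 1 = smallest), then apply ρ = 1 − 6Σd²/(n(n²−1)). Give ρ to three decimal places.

0.600

Ranks of variable 1: 2, 3, 4, 1, 5
Ranks of variable 2: 2, 1, 4, 3, 5
d = r₁ − r₂: 0, 2, 0, -2, 0
d²: 0, 4, 0, 4, 0; Σd² = 8
ρ = 1 − 6·8/(5·24) = 1 − 48/120 = 0.600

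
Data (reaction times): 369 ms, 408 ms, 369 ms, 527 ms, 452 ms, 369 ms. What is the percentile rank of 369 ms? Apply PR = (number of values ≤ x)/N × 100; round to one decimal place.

N = 6.
Strictly below 369: 0. Equal to 369: 3.
PR = 3/6 × 100 = 50.0

50.0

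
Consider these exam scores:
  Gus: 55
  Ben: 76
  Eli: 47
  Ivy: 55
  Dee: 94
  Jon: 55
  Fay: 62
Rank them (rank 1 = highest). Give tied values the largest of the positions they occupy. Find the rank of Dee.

1

Sorted (descending): 94, 76, 62, 55, 55, 55, 47
The 3 values of 55 occupy positions 4–6 → each gets rank 6.
Dee has value 94 → rank 1.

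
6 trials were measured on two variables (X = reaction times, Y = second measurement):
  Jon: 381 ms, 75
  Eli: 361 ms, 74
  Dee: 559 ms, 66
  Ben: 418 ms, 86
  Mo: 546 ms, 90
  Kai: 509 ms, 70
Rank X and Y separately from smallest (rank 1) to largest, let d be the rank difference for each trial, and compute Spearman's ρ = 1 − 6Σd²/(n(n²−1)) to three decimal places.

-0.200

Ranks of variable 1: 2, 1, 6, 3, 5, 4
Ranks of variable 2: 4, 3, 1, 5, 6, 2
d = r₁ − r₂: -2, -2, 5, -2, -1, 2
d²: 4, 4, 25, 4, 1, 4; Σd² = 42
ρ = 1 − 6·42/(6·35) = 1 − 252/210 = -0.200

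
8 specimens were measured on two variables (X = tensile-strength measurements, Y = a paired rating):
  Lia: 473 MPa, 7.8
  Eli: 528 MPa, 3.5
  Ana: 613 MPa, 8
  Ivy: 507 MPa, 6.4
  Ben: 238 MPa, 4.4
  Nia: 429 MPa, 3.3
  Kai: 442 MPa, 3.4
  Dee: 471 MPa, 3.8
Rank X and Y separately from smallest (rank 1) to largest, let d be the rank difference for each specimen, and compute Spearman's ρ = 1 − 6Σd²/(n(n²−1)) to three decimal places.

0.548

Ranks of variable 1: 5, 7, 8, 6, 1, 2, 3, 4
Ranks of variable 2: 7, 3, 8, 6, 5, 1, 2, 4
d = r₁ − r₂: -2, 4, 0, 0, -4, 1, 1, 0
d²: 4, 16, 0, 0, 16, 1, 1, 0; Σd² = 38
ρ = 1 − 6·38/(8·63) = 1 − 228/504 = 0.548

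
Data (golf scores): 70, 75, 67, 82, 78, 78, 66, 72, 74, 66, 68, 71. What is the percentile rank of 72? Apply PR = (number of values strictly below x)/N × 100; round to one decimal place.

50.0

N = 12.
Strictly below 72: 6. Equal to 72: 1.
PR = 6/12 × 100 = 50.0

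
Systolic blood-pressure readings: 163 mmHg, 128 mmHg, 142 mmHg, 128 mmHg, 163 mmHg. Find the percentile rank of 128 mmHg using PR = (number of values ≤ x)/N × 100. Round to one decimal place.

40.0

N = 5.
Strictly below 128: 0. Equal to 128: 2.
PR = 2/5 × 100 = 40.0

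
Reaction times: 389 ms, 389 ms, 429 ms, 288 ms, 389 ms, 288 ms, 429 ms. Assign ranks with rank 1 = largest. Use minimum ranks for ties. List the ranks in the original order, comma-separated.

3, 3, 1, 6, 3, 6, 1

Sorted (descending): 429, 429, 389, 389, 389, 288, 288
The 2 values of 429 occupy positions 1–2 → each gets rank 1.
The 3 values of 389 occupy positions 3–5 → each gets rank 3.
The 2 values of 288 occupy positions 6–7 → each gets rank 6.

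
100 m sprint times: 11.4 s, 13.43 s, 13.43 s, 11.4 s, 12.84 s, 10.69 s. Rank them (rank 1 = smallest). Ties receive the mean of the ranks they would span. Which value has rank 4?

12.84

Sorted (ascending): 10.69, 11.4, 11.4, 12.84, 13.43, 13.43
The 2 values of 11.4 occupy positions 2–3 → average rank (2+3)/2 = 2.5.
The 2 values of 13.43 occupy positions 5–6 → average rank (5+6)/2 = 5.5.
Rank 4 → value 12.84.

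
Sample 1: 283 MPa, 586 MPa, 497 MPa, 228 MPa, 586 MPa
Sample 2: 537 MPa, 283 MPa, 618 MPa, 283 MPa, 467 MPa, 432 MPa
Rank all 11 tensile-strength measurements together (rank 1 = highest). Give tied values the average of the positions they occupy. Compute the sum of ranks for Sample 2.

Sorted (descending): 618, 586, 586, 537, 497, 467, 432, 283, 283, 283, 228
The 2 values of 586 occupy positions 2–3 → average rank (2+3)/2 = 2.5.
The 3 values of 283 occupy positions 8–10 → average rank 9.
Sample 2 values → pooled ranks: 537→4, 283→9, 618→1, 283→9, 467→6, 432→7
Rank sum = 4 + 9 + 1 + 9 + 6 + 7 = 36

36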